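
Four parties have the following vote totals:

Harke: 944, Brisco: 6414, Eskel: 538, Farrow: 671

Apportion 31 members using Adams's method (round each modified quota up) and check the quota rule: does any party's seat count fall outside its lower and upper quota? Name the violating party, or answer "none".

Brisco

Standard quotas: Harke 3.416, Brisco 23.209, Eskel 1.947, Farrow 2.428.
Adams allocation: Harke 4, Brisco 22, Eskel 2, Farrow 3.
Brisco has quota 23.209 (lower 23, upper 24) but receives 22 — outside the quota interval.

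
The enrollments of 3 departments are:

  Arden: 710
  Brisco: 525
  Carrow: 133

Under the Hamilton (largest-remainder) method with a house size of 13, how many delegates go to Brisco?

The standard divisor is 1368/13 ≈ 105.231.
Standard quotas: Arden 6.747, Brisco 4.989, Carrow 1.264.
Lower quotas: Arden 6, Brisco 4, Carrow 1 (sum 11, leaving 2 seats).
Remainders in descending order: Brisco 0.989, Arden 0.747, Carrow 0.264.
The surplus seats go to Brisco, Arden.
Brisco receives 5.

5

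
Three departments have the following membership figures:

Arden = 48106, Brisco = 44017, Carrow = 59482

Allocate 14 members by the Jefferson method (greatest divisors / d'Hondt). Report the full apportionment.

Standard divisor 151605/14 ≈ 10828.929; standard quotas: Arden 4.442, Brisco 4.065, Carrow 5.493.
Rounding down gives 4, 4, 5 = 13 seats, so the divisor must be adjusted.
With modified divisor 9800: modified quotas Arden 4.909, Brisco 4.492, Carrow 6.070.
Rounding down: Arden 4, Brisco 4, Carrow 6 (total 14).

Arden 4, Brisco 4, Carrow 6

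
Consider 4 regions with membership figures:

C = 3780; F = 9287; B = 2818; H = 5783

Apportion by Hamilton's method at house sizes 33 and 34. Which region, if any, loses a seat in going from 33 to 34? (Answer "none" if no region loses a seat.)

At 33 seats: C 6, F 14, B 4, H 9.
At 34 seats: C 6, F 15, B 4, H 9.
No region's allocation decreased.

none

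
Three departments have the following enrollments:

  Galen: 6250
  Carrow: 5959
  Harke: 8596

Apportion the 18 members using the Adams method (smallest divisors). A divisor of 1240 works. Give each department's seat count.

With modified divisor 1240: modified quotas Galen 5.040, Carrow 4.806, Harke 6.932.
Rounding up: Galen 6, Carrow 5, Harke 7 (total 18).

Galen: 6, Carrow: 5, Harke: 7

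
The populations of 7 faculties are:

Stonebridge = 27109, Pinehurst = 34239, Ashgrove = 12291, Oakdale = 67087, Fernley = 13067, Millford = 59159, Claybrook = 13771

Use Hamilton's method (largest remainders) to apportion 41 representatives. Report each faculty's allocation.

Stonebridge 5, Pinehurst 6, Ashgrove 2, Oakdale 12, Fernley 2, Millford 11, Claybrook 3

Standard divisor: 226723 ÷ 41 ≈ 5529.829.
Standard quotas: Stonebridge 4.9023, Pinehurst 6.1917, Ashgrove 2.2227, Oakdale 12.1318, Fernley 2.3630, Millford 10.6982, Claybrook 2.4903.
Lower quotas: Stonebridge 4, Pinehurst 6, Ashgrove 2, Oakdale 12, Fernley 2, Millford 10, Claybrook 2 (sum 38, leaving 3 seats).
Remainders in descending order: Stonebridge 0.9023, Millford 0.6982, Claybrook 0.4903, Fernley 0.3630, Ashgrove 0.2227, Pinehurst 0.1917, Oakdale 0.1318.
The surplus seats go to Stonebridge, Millford, Claybrook.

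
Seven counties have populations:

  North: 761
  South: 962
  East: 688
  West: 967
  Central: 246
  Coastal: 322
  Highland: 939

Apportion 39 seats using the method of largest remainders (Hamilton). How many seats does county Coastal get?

The standard divisor is 4885/39 ≈ 125.256.
Standard quotas: North 6.076, South 7.680, East 5.493, West 7.720, Central 1.964, Coastal 2.571, Highland 7.497.
Lower quotas: North 6, South 7, East 5, West 7, Central 1, Coastal 2, Highland 7 (sum 35, leaving 4 seats).
Remainders in descending order: Central 0.964, West 0.720, South 0.680, Coastal 0.571, Highland 0.497, East 0.493, North 0.076.
Largest remainders: Central, West, South, Coastal receive the extra seats.
Coastal receives 3.

3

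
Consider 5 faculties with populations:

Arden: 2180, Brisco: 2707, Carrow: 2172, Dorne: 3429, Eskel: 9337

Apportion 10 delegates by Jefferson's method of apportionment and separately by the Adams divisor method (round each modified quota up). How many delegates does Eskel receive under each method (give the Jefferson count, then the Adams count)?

Jefferson: Arden 1, Brisco 1, Carrow 1, Dorne 2, Eskel 5.
Adams: Arden 1, Brisco 2, Carrow 1, Dorne 2, Eskel 4.
Eskel gets 5 under Jefferson and 4 under Adams.

5 and 4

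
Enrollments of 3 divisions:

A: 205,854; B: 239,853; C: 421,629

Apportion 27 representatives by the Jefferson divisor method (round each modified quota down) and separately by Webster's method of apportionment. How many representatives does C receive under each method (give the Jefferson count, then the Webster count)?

Jefferson: A 6, B 7, C 14.
Webster: A 6, B 8, C 13.
C gets 14 under Jefferson and 13 under Webster.

14 and 13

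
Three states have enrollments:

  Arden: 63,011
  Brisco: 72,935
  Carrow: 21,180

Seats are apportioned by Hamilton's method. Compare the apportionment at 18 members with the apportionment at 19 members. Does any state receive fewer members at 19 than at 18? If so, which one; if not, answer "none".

At 18 seats: Arden 7, Brisco 8, Carrow 3.
At 19 seats: Arden 8, Brisco 9, Carrow 2.
Carrow drops from 3 to 2.

Carrow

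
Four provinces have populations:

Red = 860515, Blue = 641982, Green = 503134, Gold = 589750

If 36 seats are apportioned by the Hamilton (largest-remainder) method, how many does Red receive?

12

The standard divisor is 2595381/36 ≈ 72093.917.
Standard quotas: Red 11.9360, Blue 8.9048, Green 6.9789, Gold 8.1803.
Lower quotas: Red 11, Blue 8, Green 6, Gold 8 (sum 33, leaving 3 seats).
Remainders in descending order: Green 0.9789, Red 0.9360, Blue 0.9048, Gold 0.1803.
The surplus seats go to Green, Red, Blue.
Red receives 12.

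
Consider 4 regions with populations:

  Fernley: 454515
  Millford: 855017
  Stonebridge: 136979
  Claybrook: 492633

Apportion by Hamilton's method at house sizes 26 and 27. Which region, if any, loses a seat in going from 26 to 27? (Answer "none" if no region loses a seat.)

none

At 26 seats: Fernley 6, Millford 11, Stonebridge 2, Claybrook 7.
At 27 seats: Fernley 6, Millford 12, Stonebridge 2, Claybrook 7.
No region's allocation decreased.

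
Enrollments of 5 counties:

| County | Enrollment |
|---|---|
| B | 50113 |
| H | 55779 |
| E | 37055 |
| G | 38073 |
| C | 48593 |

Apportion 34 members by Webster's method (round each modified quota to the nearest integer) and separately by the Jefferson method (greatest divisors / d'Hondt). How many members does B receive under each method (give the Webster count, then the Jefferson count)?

Webster: B 7, H 8, E 6, G 6, C 7.
Jefferson: B 8, H 8, E 5, G 6, C 7.
B gets 7 under Webster and 8 under Jefferson.

7 and 8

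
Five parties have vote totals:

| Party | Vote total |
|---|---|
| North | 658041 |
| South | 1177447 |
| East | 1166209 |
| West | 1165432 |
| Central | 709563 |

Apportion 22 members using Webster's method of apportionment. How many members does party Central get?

Standard divisor 4876692/22 ≈ 221667.818; standard quotas: North 2.969, South 5.312, East 5.261, West 5.258, Central 3.201.
Rounding to the nearest integer gives 3, 5, 5, 5, 3 = 21 seats, so the divisor must be adjusted.
With modified divisor 213100: modified quotas North 3.088, South 5.525, East 5.473, West 5.469, Central 3.330.
Rounding to the nearest integer: North 3, South 6, East 5, West 5, Central 3 (total 22).
Central receives 3.

3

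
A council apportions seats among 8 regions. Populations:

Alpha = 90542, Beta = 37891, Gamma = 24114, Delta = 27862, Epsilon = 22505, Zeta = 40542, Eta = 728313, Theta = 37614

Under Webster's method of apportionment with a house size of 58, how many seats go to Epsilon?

Standard divisor 1009383/58 ≈ 17403.155; standard quotas: Alpha 5.203, Beta 2.177, Gamma 1.386, Delta 1.601, Epsilon 1.293, Zeta 2.330, Eta 41.849, Theta 2.161.
Rounding to the nearest integer gives 5, 2, 1, 2, 1, 2, 42, 2 = 57 seats, so the divisor must be adjusted.
With modified divisor 16900: modified quotas Alpha 5.358, Beta 2.242, Gamma 1.427, Delta 1.649, Epsilon 1.332, Zeta 2.399, Eta 43.095, Theta 2.226.
Rounding to the nearest integer: Alpha 5, Beta 2, Gamma 1, Delta 2, Epsilon 1, Zeta 2, Eta 43, Theta 2 (total 58).
Epsilon receives 1.

1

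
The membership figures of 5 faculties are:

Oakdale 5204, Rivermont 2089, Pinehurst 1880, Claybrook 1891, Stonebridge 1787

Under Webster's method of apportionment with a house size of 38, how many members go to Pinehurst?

Standard divisor 12851/38 ≈ 338.184; standard quotas: Oakdale 15.388, Rivermont 6.177, Pinehurst 5.559, Claybrook 5.592, Stonebridge 5.284.
Rounding to the nearest integer gives Oakdale 15, Rivermont 6, Pinehurst 6, Claybrook 6, Stonebridge 5 — total 38, matching the house size, so no adjustment is needed.
Pinehurst receives 6.

6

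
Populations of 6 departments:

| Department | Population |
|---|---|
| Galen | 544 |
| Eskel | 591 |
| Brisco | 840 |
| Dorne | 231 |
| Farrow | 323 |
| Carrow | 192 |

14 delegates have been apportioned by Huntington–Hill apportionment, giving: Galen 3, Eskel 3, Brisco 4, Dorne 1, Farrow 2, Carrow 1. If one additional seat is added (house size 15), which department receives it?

Priority for the next seat is population ÷ (√(s·(s+1))).
Priorities: Galen 157.039, Eskel 170.607, Brisco 187.830, Dorne 163.342, Farrow 131.864, Carrow 135.765.
Highest priority: Brisco.

Brisco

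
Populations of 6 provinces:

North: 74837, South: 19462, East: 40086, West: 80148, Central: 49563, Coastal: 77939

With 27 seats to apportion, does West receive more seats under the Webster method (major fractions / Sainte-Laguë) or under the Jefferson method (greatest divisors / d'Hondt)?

Jefferson

Webster: North 6, South 2, East 3, West 6, Central 4, Coastal 6.
Jefferson: North 6, South 1, East 3, West 7, Central 4, Coastal 6.
West gets 6 under Webster and 7 under Jefferson.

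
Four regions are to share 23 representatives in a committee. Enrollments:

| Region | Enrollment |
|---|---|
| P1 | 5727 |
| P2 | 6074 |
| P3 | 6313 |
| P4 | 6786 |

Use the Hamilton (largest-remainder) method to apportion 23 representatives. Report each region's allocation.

P1=5; P2=6; P3=6; P4=6

Total 24900; standard divisor 24900/23 ≈ 1082.609.
Standard quotas: P1 5.2900, P2 5.6105, P3 5.8313, P4 6.2682.
Lower quotas: P1 5, P2 5, P3 5, P4 6 (sum 21, leaving 2 seats).
Remainders in descending order: P3 0.8313, P2 0.6105, P1 0.2900, P4 0.2682.
The surplus seats go to P3, P2.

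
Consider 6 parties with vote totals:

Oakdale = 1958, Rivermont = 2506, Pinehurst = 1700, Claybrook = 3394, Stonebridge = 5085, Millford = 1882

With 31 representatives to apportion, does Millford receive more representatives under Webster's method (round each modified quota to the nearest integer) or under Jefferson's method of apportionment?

Webster: Oakdale 4, Rivermont 5, Pinehurst 3, Claybrook 6, Stonebridge 9, Millford 4.
Jefferson: Oakdale 4, Rivermont 5, Pinehurst 3, Claybrook 6, Stonebridge 10, Millford 3.
Millford gets 4 under Webster and 3 under Jefferson.

Webster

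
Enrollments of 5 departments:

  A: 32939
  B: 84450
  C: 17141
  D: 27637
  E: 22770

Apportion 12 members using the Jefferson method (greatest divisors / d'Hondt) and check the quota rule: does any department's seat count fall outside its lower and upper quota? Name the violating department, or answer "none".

Standard quotas: A 2.137, B 5.480, C 1.112, D 1.793, E 1.477.
Jefferson allocation: A 2, B 6, C 1, D 2, E 1.
Every allocation lies between the lower and upper quota.

none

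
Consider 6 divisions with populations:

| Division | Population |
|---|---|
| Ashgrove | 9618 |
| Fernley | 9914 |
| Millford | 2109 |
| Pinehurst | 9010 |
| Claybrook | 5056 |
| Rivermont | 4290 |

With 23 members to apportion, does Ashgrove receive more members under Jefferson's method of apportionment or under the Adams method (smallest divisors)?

Jefferson: Ashgrove 6, Fernley 6, Millford 1, Pinehurst 5, Claybrook 3, Rivermont 2.
Adams: Ashgrove 5, Fernley 5, Millford 2, Pinehurst 5, Claybrook 3, Rivermont 3.
Ashgrove gets 6 under Jefferson and 5 under Adams.

Jefferson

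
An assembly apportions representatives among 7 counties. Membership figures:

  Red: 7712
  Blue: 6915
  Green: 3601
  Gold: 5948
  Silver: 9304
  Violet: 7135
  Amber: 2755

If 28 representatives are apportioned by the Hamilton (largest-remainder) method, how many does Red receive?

Total 43370; standard divisor 43370/28 ≈ 1548.929.
Standard quotas: Red 4.9789, Blue 4.4644, Green 2.3248, Gold 3.8401, Silver 6.0067, Violet 4.6064, Amber 1.7786.
Lower quotas: Red 4, Blue 4, Green 2, Gold 3, Silver 6, Violet 4, Amber 1 (sum 24, leaving 4 seats).
Remainders in descending order: Red 0.9789, Gold 0.8401, Amber 0.7786, Violet 0.6064, Blue 0.4644, Green 0.3248, Silver 0.0067.
Largest remainders: Red, Gold, Amber, Violet receive the extra seats.
Red receives 5.

5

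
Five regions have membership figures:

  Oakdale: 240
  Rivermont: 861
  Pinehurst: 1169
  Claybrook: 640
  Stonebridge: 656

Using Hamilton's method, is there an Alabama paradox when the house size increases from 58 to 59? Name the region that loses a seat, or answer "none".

none

At 58 seats: Oakdale 4, Rivermont 14, Pinehurst 19, Claybrook 10, Stonebridge 11.
At 59 seats: Oakdale 4, Rivermont 14, Pinehurst 19, Claybrook 11, Stonebridge 11.
No region's allocation decreased.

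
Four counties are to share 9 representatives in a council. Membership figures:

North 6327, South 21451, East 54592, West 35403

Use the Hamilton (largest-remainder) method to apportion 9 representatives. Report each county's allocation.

Standard divisor: 117773 ÷ 9 ≈ 13085.889.
Standard quotas: North 0.4835, South 1.6392, East 4.1718, West 2.7054.
Lower quotas: North 0, South 1, East 4, West 2 (sum 7, leaving 2 seats).
Remainders in descending order: West 0.7054, South 0.6392, North 0.4835, East 0.1718.
The surplus seats go to West, South.

North: 0, South: 2, East: 4, West: 3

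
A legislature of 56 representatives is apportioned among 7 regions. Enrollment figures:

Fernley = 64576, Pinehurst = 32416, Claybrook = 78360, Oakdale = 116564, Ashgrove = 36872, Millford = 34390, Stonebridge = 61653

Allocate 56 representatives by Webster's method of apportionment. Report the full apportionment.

Standard divisor 424831/56 ≈ 7586.268; standard quotas: Fernley 8.512, Pinehurst 4.273, Claybrook 10.329, Oakdale 15.365, Ashgrove 4.860, Millford 4.533, Stonebridge 8.127.
Rounding to the nearest integer gives Fernley 9, Pinehurst 4, Claybrook 10, Oakdale 15, Ashgrove 5, Millford 5, Stonebridge 8 — total 56, matching the house size, so no adjustment is needed.

Fernley 9, Pinehurst 4, Claybrook 10, Oakdale 15, Ashgrove 5, Millford 5, Stonebridge 8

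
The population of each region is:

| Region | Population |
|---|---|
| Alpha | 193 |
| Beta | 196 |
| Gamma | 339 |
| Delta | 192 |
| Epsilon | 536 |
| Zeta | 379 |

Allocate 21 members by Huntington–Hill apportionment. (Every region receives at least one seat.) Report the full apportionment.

Alpha 2, Beta 2, Gamma 4, Delta 2, Epsilon 6, Zeta 5

With divisor 84: modified quotas Alpha 2.298, Beta 2.333, Gamma 4.036, Delta 2.286, Epsilon 6.381, Zeta 4.512.
Geometric-mean thresholds: Alpha √(2·3)=2.449, Beta √(2·3)=2.449, Gamma √(4·5)=4.472, Delta √(2·3)=2.449, Epsilon √(6·7)=6.481, Zeta √(4·5)=4.472.
Each quota rounded against its threshold gives Alpha 2, Beta 2, Gamma 4, Delta 2, Epsilon 6, Zeta 5 (total 21).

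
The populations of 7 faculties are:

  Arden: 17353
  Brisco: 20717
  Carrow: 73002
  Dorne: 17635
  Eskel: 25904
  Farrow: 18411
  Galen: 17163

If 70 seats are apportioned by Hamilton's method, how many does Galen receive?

Total 190185; standard divisor 190185/70 ≈ 2716.929.
Standard quotas: Arden 6.3870, Brisco 7.6252, Carrow 26.8693, Dorne 6.4908, Eskel 9.5343, Farrow 6.7764, Galen 6.3171.
Lower quotas: Arden 6, Brisco 7, Carrow 26, Dorne 6, Eskel 9, Farrow 6, Galen 6 (sum 66, leaving 4 seats).
Remainders in descending order: Carrow 0.8693, Farrow 0.7764, Brisco 0.6252, Eskel 0.5343, Dorne 0.4908, Arden 0.3870, Galen 0.3171.
The surplus seats go to Carrow, Farrow, Brisco, Eskel.
Galen receives 6.

6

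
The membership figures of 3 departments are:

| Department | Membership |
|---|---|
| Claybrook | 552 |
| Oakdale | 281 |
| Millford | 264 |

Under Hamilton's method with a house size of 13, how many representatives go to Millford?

Total 1097; standard divisor 1097/13 ≈ 84.385.
Standard quotas: Claybrook 6.541, Oakdale 3.330, Millford 3.129.
Lower quotas: Claybrook 6, Oakdale 3, Millford 3 (sum 12, leaving 1 seat).
Remainders in descending order: Claybrook 0.541, Oakdale 0.330, Millford 0.129.
Largest remainder: Claybrook receives the extra seat.
Millford receives 3.

3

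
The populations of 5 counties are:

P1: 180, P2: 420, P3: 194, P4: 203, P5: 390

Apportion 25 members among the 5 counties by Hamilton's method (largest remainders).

Standard divisor: 1387 ÷ 25 ≈ 55.48.
Standard quotas: P1 3.244, P2 7.570, P3 3.497, P4 3.659, P5 7.030.
Lower quotas: P1 3, P2 7, P3 3, P4 3, P5 7 (sum 23, leaving 2 seats).
Remainders in descending order: P4 0.659, P2 0.570, P3 0.497, P1 0.244, P5 0.030.
Largest remainders: P4, P2 receive the extra seats.

P1 3; P2 8; P3 3; P4 4; P5 7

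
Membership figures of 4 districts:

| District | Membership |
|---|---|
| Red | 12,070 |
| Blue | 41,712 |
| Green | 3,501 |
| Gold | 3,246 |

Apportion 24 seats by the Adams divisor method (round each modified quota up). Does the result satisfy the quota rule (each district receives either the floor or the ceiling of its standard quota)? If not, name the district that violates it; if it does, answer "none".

Blue

Standard quotas: Red 4.786, Blue 16.539, Green 1.388, Gold 1.287.
Adams allocation: Red 5, Blue 15, Green 2, Gold 2.
Blue has quota 16.539 (lower 16, upper 17) but receives 15 — outside the quota interval.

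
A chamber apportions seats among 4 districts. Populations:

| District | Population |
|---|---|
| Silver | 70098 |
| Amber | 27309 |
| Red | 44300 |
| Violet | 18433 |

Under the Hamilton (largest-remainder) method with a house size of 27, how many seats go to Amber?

Standard divisor: 160140 ÷ 27 ≈ 5931.111.
Standard quotas: Silver 11.8187, Amber 4.6044, Red 7.4691, Violet 3.1078.
Lower quotas: Silver 11, Amber 4, Red 7, Violet 3 (sum 25, leaving 2 seats).
Remainders in descending order: Silver 0.8187, Amber 0.6044, Red 0.4691, Violet 0.1078.
Largest remainders: Silver, Amber receive the extra seats.
Amber receives 5.

5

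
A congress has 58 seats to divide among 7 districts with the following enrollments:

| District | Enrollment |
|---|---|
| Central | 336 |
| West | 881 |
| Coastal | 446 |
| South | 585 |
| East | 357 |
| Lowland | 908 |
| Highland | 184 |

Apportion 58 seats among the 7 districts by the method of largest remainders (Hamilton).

Central 5, West 14, Coastal 7, South 9, East 6, Lowland 14, Highland 3

Standard divisor: 3697 ÷ 58 ≈ 63.741.
Standard quotas: Central 5.271, West 13.821, Coastal 6.997, South 9.178, East 5.601, Lowland 14.245, Highland 2.887.
Lower quotas: Central 5, West 13, Coastal 6, South 9, East 5, Lowland 14, Highland 2 (sum 54, leaving 4 seats).
Remainders in descending order: Coastal 0.997, Highland 0.887, West 0.821, East 0.601, Central 0.271, Lowland 0.245, South 0.178.
The surplus seats go to Coastal, Highland, West, East.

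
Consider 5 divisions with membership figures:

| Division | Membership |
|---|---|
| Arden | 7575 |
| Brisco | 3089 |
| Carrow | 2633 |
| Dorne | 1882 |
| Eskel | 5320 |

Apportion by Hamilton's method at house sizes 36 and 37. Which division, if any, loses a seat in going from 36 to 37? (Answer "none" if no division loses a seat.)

At 36 seats: Arden 13, Brisco 6, Carrow 5, Dorne 3, Eskel 9.
At 37 seats: Arden 14, Brisco 5, Carrow 5, Dorne 3, Eskel 10.
Brisco drops from 6 to 5.

Brisco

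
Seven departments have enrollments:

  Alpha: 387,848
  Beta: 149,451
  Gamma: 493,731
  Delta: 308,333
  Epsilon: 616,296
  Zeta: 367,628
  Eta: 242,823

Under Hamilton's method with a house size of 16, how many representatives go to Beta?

The standard divisor is 2566110/16 ≈ 160381.875.
Standard quotas: Alpha 2.4183, Beta 0.9318, Gamma 3.0785, Delta 1.9225, Epsilon 3.8427, Zeta 2.2922, Eta 1.5140.
Lower quotas: Alpha 2, Beta 0, Gamma 3, Delta 1, Epsilon 3, Zeta 2, Eta 1 (sum 12, leaving 4 seats).
Remainders in descending order: Beta 0.9318, Delta 0.9225, Epsilon 0.8427, Eta 0.5140, Alpha 0.4183, Zeta 0.2922, Gamma 0.0785.
The surplus seats go to Beta, Delta, Epsilon, Eta.
Beta receives 1.

1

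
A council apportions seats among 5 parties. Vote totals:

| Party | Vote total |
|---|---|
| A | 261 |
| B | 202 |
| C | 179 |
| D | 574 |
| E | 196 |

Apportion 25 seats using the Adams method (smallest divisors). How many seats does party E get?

Standard divisor 1412/25 ≈ 56.48; standard quotas: A 4.621, B 3.576, C 3.169, D 10.163, E 3.470.
Rounding up gives 5, 4, 4, 11, 4 = 28 seats, so the divisor must be adjusted.
With modified divisor 64.5: modified quotas A 4.047, B 3.132, C 2.775, D 8.899, E 3.039.
Rounding up: A 5, B 4, C 3, D 9, E 4 (total 25).
E receives 4.

4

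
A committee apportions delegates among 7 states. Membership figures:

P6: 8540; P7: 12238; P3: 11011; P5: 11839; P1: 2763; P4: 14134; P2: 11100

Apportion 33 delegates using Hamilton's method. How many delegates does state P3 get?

5

The standard divisor is 71625/33 ≈ 2170.455.
Standard quotas: P6 3.9347, P7 5.6385, P3 5.0731, P5 5.4546, P1 1.2730, P4 6.5120, P2 5.1141.
Lower quotas: P6 3, P7 5, P3 5, P5 5, P1 1, P4 6, P2 5 (sum 30, leaving 3 seats).
Remainders in descending order: P6 0.9347, P7 0.6385, P4 0.5120, P5 0.4546, P1 0.2730, P2 0.1141, P3 0.0731.
The surplus seats go to P6, P7, P4.
P3 receives 5.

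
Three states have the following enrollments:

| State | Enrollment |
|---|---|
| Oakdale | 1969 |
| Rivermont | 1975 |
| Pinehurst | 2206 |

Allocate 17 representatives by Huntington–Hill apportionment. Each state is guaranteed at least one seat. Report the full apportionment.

With divisor 360: modified quotas Oakdale 5.469, Rivermont 5.486, Pinehurst 6.128.
Geometric-mean thresholds: Oakdale √(5·6)=5.477, Rivermont √(5·6)=5.477, Pinehurst √(6·7)=6.481.
Each quota rounded against its threshold gives Oakdale 5, Rivermont 6, Pinehurst 6 (total 17).

Oakdale=5; Rivermont=6; Pinehurst=6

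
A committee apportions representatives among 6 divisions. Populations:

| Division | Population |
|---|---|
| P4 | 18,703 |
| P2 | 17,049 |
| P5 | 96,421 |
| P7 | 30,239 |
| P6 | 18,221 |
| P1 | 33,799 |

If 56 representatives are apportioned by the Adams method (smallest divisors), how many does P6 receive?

5

Standard divisor 214432/56 ≈ 3829.143; standard quotas: P4 4.884, P2 4.452, P5 25.181, P7 7.897, P6 4.759, P1 8.827.
Rounding up gives 5, 5, 26, 8, 5, 9 = 58 seats, so the divisor must be adjusted.
With modified divisor 4100: modified quotas P4 4.562, P2 4.158, P5 23.517, P7 7.375, P6 4.444, P1 8.244.
Rounding up: P4 5, P2 5, P5 24, P7 8, P6 5, P1 9 (total 56).
P6 receives 5.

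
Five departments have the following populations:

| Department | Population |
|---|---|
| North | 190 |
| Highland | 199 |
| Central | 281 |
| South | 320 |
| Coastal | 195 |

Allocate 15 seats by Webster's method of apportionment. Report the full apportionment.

Standard divisor 1185/15 ≈ 79; standard quotas: North 2.405, Highland 2.519, Central 3.557, South 4.051, Coastal 2.468.
Rounding to the nearest integer gives North 2, Highland 3, Central 4, South 4, Coastal 2 — total 15, matching the house size, so no adjustment is needed.

North 2, Highland 3, Central 4, South 4, Coastal 2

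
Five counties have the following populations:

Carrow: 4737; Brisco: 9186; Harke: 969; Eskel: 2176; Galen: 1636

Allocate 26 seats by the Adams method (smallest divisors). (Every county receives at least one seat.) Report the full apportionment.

Carrow 6, Brisco 12, Harke 2, Eskel 3, Galen 3

Standard divisor 18704/26 ≈ 719.385; standard quotas: Carrow 6.585, Brisco 12.769, Harke 1.347, Eskel 3.025, Galen 2.274.
Rounding up gives 7, 13, 2, 4, 3 = 29 seats, so the divisor must be adjusted.
With modified divisor 800: modified quotas Carrow 5.921, Brisco 11.482, Harke 1.211, Eskel 2.720, Galen 2.045.
Rounding up: Carrow 6, Brisco 12, Harke 2, Eskel 3, Galen 3 (total 26).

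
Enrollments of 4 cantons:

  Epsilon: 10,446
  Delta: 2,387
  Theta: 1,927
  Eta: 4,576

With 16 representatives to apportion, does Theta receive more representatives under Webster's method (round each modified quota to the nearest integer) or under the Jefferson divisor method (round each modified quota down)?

Webster

Webster: Epsilon 8, Delta 2, Theta 2, Eta 4.
Jefferson: Epsilon 9, Delta 2, Theta 1, Eta 4.
Theta gets 2 under Webster and 1 under Jefferson.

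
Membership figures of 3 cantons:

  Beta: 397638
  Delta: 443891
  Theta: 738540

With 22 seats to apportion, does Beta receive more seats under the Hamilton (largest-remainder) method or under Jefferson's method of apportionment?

Hamilton

Hamilton: Beta 6, Delta 6, Theta 10.
Jefferson: Beta 5, Delta 6, Theta 11.
Beta gets 6 under Hamilton and 5 under Jefferson.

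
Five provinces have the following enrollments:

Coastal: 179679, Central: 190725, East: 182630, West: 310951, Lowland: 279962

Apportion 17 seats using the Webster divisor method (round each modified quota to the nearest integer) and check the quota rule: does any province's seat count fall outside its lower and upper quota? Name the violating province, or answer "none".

none

Standard quotas: Coastal 2.670, Central 2.834, East 2.714, West 4.621, Lowland 4.160.
Webster allocation: Coastal 3, Central 3, East 3, West 4, Lowland 4.
Every allocation lies between the lower and upper quota.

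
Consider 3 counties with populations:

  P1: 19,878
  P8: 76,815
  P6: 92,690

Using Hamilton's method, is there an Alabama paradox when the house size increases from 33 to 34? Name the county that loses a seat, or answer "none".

P1

At 33 seats: P1 4, P8 13, P6 16.
At 34 seats: P1 3, P8 14, P6 17.
P1 drops from 4 to 3.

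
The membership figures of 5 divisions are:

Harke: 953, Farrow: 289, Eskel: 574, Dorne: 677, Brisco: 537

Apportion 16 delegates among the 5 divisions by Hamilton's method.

The standard divisor is 3030/16 ≈ 189.375.
Standard quotas: Harke 5.032, Farrow 1.526, Eskel 3.031, Dorne 3.575, Brisco 2.836.
Lower quotas: Harke 5, Farrow 1, Eskel 3, Dorne 3, Brisco 2 (sum 14, leaving 2 seats).
Remainders in descending order: Brisco 0.836, Dorne 0.575, Farrow 0.526, Harke 0.032, Eskel 0.031.
The surplus seats go to Brisco, Dorne.

Harke 5, Farrow 1, Eskel 3, Dorne 4, Brisco 3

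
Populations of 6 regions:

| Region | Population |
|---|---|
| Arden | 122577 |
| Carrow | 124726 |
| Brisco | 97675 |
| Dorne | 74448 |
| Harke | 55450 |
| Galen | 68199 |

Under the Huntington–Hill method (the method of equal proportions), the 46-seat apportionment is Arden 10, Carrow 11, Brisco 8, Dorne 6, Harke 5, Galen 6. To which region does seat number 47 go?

Priority for the next seat is population ÷ (√(s·(s+1))).
Priorities: Arden 11687.258, Carrow 10856.005, Brisco 11511.109, Dorne 11487.576, Harke 10123.739, Galen 10523.334.
Highest priority: Arden.

Arden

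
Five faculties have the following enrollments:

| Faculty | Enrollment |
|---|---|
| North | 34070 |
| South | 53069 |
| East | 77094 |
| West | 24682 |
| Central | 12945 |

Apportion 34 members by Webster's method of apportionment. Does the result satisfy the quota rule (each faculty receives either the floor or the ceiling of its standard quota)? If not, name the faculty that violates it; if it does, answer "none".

none

Standard quotas: North 5.739, South 8.939, East 12.985, West 4.157, Central 2.180.
Webster allocation: North 6, South 9, East 13, West 4, Central 2.
Every allocation lies between the lower and upper quota.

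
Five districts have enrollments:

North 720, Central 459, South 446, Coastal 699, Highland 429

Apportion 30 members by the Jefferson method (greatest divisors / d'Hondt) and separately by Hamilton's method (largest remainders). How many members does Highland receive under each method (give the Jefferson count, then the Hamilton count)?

4 and 5

Jefferson: North 8, Central 5, South 5, Coastal 8, Highland 4.
Hamilton: North 8, Central 5, South 5, Coastal 7, Highland 5.
Highland gets 4 under Jefferson and 5 under Hamilton.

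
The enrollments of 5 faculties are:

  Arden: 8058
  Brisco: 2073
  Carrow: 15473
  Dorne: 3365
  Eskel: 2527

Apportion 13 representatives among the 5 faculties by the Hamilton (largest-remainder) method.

Total 31496; standard divisor 31496/13 ≈ 2422.769.
Standard quotas: Arden 3.3259, Brisco 0.8556, Carrow 6.3865, Dorne 1.3889, Eskel 1.0430.
Lower quotas: Arden 3, Brisco 0, Carrow 6, Dorne 1, Eskel 1 (sum 11, leaving 2 seats).
Remainders in descending order: Brisco 0.8556, Dorne 0.3889, Carrow 0.3865, Arden 0.3259, Eskel 0.0430.
Largest remainders: Brisco, Dorne receive the extra seats.

Arden=3, Brisco=1, Carrow=6, Dorne=2, Eskel=1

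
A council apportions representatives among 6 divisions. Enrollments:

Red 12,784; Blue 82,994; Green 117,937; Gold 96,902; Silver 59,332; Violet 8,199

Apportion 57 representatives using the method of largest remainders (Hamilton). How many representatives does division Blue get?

12

The standard divisor is 378148/57 ≈ 6634.175.
Standard quotas: Red 1.9270, Blue 12.5101, Green 17.7772, Gold 14.6065, Silver 8.9434, Violet 1.2359.
Lower quotas: Red 1, Blue 12, Green 17, Gold 14, Silver 8, Violet 1 (sum 53, leaving 4 seats).
Remainders in descending order: Silver 0.9434, Red 0.9270, Green 0.7772, Gold 0.6065, Blue 0.5101, Violet 0.2359.
The surplus seats go to Silver, Red, Green, Gold.
Blue receives 12.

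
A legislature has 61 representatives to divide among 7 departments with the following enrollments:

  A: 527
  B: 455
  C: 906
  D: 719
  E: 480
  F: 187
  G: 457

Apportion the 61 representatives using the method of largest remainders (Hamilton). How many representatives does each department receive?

A: 9, B: 7, C: 15, D: 12, E: 8, F: 3, G: 7

Total 3731; standard divisor 3731/61 ≈ 61.164.
Standard quotas: A 8.616, B 7.439, C 14.813, D 11.755, E 7.848, F 3.057, G 7.472.
Lower quotas: A 8, B 7, C 14, D 11, E 7, F 3, G 7 (sum 57, leaving 4 seats).
Remainders in descending order: E 0.848, C 0.813, D 0.755, A 0.616, G 0.472, B 0.439, F 0.057.
Largest remainders: E, C, D, A receive the extra seats.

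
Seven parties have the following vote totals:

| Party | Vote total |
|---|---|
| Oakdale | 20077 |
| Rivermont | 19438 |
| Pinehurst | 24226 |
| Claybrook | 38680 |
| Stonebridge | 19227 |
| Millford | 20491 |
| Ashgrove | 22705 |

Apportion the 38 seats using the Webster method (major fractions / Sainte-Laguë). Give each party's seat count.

Oakdale=5, Rivermont=4, Pinehurst=6, Claybrook=9, Stonebridge=4, Millford=5, Ashgrove=5

Standard divisor 164844/38 ≈ 4338; standard quotas: Oakdale 4.628, Rivermont 4.481, Pinehurst 5.585, Claybrook 8.917, Stonebridge 4.432, Millford 4.724, Ashgrove 5.234.
Rounding to the nearest integer gives Oakdale 5, Rivermont 4, Pinehurst 6, Claybrook 9, Stonebridge 4, Millford 5, Ashgrove 5 — total 38, matching the house size, so no adjustment is needed.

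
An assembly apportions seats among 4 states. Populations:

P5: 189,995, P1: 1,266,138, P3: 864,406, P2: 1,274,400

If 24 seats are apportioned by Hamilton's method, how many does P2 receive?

9

Total 3594939; standard divisor 3594939/24 ≈ 149789.125.
Standard quotas: P5 1.2684, P1 8.4528, P3 5.7708, P2 8.5080.
Lower quotas: P5 1, P1 8, P3 5, P2 8 (sum 22, leaving 2 seats).
Remainders in descending order: P3 0.7708, P2 0.5080, P1 0.4528, P5 0.2684.
The surplus seats go to P3, P2.
P2 receives 9.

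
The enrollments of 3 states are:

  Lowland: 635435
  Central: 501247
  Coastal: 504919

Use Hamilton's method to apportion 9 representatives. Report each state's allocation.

Lowland 3; Central 3; Coastal 3

Total 1641601; standard divisor 1641601/9 ≈ 182400.111.
Standard quotas: Lowland 3.4837, Central 2.7481, Coastal 2.7682.
Lower quotas: Lowland 3, Central 2, Coastal 2 (sum 7, leaving 2 seats).
Remainders in descending order: Coastal 0.7682, Central 0.7481, Lowland 0.4837.
Largest remainders: Coastal, Central receive the extra seats.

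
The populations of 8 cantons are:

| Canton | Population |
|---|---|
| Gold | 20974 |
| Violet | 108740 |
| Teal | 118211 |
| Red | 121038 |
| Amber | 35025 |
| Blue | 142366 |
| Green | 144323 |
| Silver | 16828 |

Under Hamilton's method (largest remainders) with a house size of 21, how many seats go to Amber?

Standard divisor: 707505 ÷ 21 ≈ 33690.714.
Standard quotas: Gold 0.6225, Violet 3.2276, Teal 3.5087, Red 3.5926, Amber 1.0396, Blue 4.2257, Green 4.2838, Silver 0.4995.
Lower quotas: Gold 0, Violet 3, Teal 3, Red 3, Amber 1, Blue 4, Green 4, Silver 0 (sum 18, leaving 3 seats).
Remainders in descending order: Gold 0.6225, Red 0.5926, Teal 0.5087, Silver 0.4995, Green 0.2838, Violet 0.2276, Blue 0.2257, Amber 0.0396.
Largest remainders: Gold, Red, Teal receive the extra seats.
Amber receives 1.

1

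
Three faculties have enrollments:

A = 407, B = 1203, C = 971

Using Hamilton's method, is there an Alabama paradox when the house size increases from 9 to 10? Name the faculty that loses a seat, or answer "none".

A

At 9 seats: A 2, B 4, C 3.
At 10 seats: A 1, B 5, C 4.
A drops from 2 to 1.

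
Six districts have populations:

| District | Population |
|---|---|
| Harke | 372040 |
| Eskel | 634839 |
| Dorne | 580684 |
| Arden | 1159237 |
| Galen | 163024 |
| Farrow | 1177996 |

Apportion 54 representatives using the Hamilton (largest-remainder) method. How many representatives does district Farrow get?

16

Total 4087820; standard divisor 4087820/54 ≈ 75700.37.
Standard quotas: Harke 4.9146, Eskel 8.3862, Dorne 7.6708, Arden 15.3135, Galen 2.1535, Farrow 15.5613.
Lower quotas: Harke 4, Eskel 8, Dorne 7, Arden 15, Galen 2, Farrow 15 (sum 51, leaving 3 seats).
Remainders in descending order: Harke 0.9146, Dorne 0.6708, Farrow 0.5613, Eskel 0.3862, Arden 0.3135, Galen 0.1535.
Largest remainders: Harke, Dorne, Farrow receive the extra seats.
Farrow receives 16.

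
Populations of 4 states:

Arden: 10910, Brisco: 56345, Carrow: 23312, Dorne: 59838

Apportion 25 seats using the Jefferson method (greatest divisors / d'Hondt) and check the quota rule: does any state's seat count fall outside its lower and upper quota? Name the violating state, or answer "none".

none

Standard quotas: Arden 1.813, Brisco 9.366, Carrow 3.875, Dorne 9.946.
Jefferson allocation: Arden 1, Brisco 10, Carrow 4, Dorne 10.
Every allocation lies between the lower and upper quota.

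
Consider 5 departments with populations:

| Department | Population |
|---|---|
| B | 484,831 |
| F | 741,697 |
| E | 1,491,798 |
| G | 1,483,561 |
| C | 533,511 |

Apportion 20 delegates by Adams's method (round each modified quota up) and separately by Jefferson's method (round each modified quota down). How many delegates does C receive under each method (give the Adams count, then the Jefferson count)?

Adams: B 2, F 3, E 6, G 6, C 3.
Jefferson: B 2, F 3, E 7, G 6, C 2.
C gets 3 under Adams and 2 under Jefferson.

3 and 2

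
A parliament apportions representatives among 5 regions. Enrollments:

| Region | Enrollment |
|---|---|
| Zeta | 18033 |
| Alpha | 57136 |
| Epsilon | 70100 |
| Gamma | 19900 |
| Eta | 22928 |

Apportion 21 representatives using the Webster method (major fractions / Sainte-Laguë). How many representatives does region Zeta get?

Standard divisor 188097/21 ≈ 8957; standard quotas: Zeta 2.013, Alpha 6.379, Epsilon 7.826, Gamma 2.222, Eta 2.560.
Rounding to the nearest integer gives Zeta 2, Alpha 6, Epsilon 8, Gamma 2, Eta 3 — total 21, matching the house size, so no adjustment is needed.
Zeta receives 2.

2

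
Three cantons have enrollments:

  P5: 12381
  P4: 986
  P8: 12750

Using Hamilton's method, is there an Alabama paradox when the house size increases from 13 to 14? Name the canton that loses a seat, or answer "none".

P4

At 13 seats: P5 6, P4 1, P8 6.
At 14 seats: P5 7, P4 0, P8 7.
P4 drops from 1 to 0.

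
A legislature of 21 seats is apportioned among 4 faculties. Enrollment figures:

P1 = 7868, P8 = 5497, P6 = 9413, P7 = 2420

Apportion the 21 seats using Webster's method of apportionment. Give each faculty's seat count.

P1 6, P8 5, P6 8, P7 2

Standard divisor 25198/21 ≈ 1199.905; standard quotas: P1 6.557, P8 4.581, P6 7.845, P7 2.017.
Rounding to the nearest integer gives 7, 5, 8, 2 = 22 seats, so the divisor must be adjusted.
With modified divisor 1216: modified quotas P1 6.470, P8 4.521, P6 7.741, P7 1.990.
Rounding to the nearest integer: P1 6, P8 5, P6 8, P7 2 (total 21).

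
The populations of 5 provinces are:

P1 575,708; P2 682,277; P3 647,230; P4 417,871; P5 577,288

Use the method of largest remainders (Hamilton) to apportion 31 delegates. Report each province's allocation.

P1 6, P2 7, P3 7, P4 5, P5 6

The standard divisor is 2900374/31 ≈ 93560.452.
Standard quotas: P1 6.1533, P2 7.2924, P3 6.9178, P4 4.4663, P5 6.1702.
Lower quotas: P1 6, P2 7, P3 6, P4 4, P5 6 (sum 29, leaving 2 seats).
Remainders in descending order: P3 0.9178, P4 0.4663, P2 0.2924, P5 0.1702, P1 0.1533.
Largest remainders: P3, P4 receive the extra seats.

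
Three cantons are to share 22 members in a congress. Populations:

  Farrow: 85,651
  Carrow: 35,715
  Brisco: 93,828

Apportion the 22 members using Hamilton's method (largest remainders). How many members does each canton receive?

Standard divisor: 215194 ÷ 22 ≈ 9781.545.
Standard quotas: Farrow 8.7564, Carrow 3.6513, Brisco 9.5923.
Lower quotas: Farrow 8, Carrow 3, Brisco 9 (sum 20, leaving 2 seats).
Remainders in descending order: Farrow 0.7564, Carrow 0.6513, Brisco 0.5923.
The surplus seats go to Farrow, Carrow.

Farrow 9; Carrow 4; Brisco 9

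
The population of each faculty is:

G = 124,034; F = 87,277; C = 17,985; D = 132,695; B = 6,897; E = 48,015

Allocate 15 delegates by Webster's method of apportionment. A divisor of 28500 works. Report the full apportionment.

G=4, F=3, C=1, D=5, B=0, E=2

With modified divisor 28500: modified quotas G 4.352, F 3.062, C 0.631, D 4.656, B 0.242, E 1.685.
Rounding to the nearest integer: G 4, F 3, C 1, D 5, B 0, E 2 (total 15).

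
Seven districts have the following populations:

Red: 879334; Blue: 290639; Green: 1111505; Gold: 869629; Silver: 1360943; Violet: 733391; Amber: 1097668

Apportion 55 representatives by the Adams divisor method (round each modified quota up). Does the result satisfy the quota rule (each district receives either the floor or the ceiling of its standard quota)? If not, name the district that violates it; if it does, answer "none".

Standard quotas: Red 7.625, Blue 2.520, Green 9.638, Gold 7.540, Silver 11.801, Violet 6.359, Amber 9.518.
Adams allocation: Red 8, Blue 3, Green 9, Gold 8, Silver 12, Violet 6, Amber 9.
Every allocation lies between the lower and upper quota.

none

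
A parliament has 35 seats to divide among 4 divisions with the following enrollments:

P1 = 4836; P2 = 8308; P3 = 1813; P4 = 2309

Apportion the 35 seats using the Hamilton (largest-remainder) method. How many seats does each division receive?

P1 10, P2 17, P3 3, P4 5

The standard divisor is 17266/35 ≈ 493.314.
Standard quotas: P1 9.8031, P2 16.8412, P3 3.6751, P4 4.6806.
Lower quotas: P1 9, P2 16, P3 3, P4 4 (sum 32, leaving 3 seats).
Remainders in descending order: P2 0.8412, P1 0.8031, P4 0.6806, P3 0.6751.
The surplus seats go to P2, P1, P4.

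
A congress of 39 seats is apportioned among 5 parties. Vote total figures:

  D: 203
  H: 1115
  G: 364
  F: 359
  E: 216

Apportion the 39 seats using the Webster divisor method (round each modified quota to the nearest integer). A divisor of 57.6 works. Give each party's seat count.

With modified divisor 57.6: modified quotas D 3.524, H 19.358, G 6.319, F 6.233, E 3.750.
Rounding to the nearest integer: D 4, H 19, G 6, F 6, E 4 (total 39).

D: 4, H: 19, G: 6, F: 6, E: 4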